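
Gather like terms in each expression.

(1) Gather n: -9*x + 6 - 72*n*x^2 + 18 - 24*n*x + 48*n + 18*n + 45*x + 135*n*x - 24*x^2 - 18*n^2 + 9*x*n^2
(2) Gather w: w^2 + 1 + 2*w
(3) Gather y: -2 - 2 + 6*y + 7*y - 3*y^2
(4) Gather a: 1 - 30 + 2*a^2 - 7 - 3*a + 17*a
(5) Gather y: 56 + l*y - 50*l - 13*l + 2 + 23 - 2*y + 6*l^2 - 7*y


(1) = n^2*(9*x - 18) + n*(-72*x^2 + 111*x + 66) - 24*x^2 + 36*x + 24
(2) = w^2 + 2*w + 1
(3) = -3*y^2 + 13*y - 4
(4) = 2*a^2 + 14*a - 36
(5) = 6*l^2 - 63*l + y*(l - 9) + 81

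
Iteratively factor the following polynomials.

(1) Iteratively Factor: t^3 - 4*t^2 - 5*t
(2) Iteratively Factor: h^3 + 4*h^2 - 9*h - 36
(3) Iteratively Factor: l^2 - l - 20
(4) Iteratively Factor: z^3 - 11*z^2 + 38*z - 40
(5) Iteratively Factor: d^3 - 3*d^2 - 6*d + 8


(1) = (t)*(t^2 - 4*t - 5) = t*(t - 5)*(t + 1)
(2) = (h + 4)*(h^2 - 9) = (h + 3)*(h + 4)*(h - 3)
(3) = (l + 4)*(l - 5)
(4) = (z - 5)*(z^2 - 6*z + 8) = (z - 5)*(z - 4)*(z - 2)
(5) = (d - 4)*(d^2 + d - 2) = (d - 4)*(d - 1)*(d + 2)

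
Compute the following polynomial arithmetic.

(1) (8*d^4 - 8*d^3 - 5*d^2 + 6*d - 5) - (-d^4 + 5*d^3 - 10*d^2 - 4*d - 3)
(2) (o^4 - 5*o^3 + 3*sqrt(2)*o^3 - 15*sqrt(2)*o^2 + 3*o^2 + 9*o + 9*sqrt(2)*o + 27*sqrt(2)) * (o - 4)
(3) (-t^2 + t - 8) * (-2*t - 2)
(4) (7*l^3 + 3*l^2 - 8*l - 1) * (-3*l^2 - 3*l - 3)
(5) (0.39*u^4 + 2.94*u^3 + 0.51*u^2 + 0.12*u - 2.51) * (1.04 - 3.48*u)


(1) = 9*d^4 - 13*d^3 + 5*d^2 + 10*d - 2
(2) = o^5 - 9*o^4 + 3*sqrt(2)*o^4 - 27*sqrt(2)*o^3 + 23*o^3 - 3*o^2 + 69*sqrt(2)*o^2 - 36*o - 9*sqrt(2)*o - 108*sqrt(2)
(3) = 2*t^3 + 14*t + 16
(4) = -21*l^5 - 30*l^4 - 6*l^3 + 18*l^2 + 27*l + 3
(5) = -1.3572*u^5 - 9.8256*u^4 + 1.2828*u^3 + 0.1128*u^2 + 8.8596*u - 2.6104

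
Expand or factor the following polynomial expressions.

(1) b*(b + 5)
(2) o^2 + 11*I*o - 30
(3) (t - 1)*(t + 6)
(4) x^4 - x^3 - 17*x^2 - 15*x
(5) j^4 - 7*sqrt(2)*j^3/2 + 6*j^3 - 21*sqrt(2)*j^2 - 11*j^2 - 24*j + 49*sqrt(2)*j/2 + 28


(1) = b^2 + 5*b
(2) = (o + 5*I)*(o + 6*I)
(3) = t^2 + 5*t - 6
(4) = x*(x - 5)*(x + 1)*(x + 3)
(5) = (j - 1)*(j + 7)*(j - 4*sqrt(2))*(j + sqrt(2)/2)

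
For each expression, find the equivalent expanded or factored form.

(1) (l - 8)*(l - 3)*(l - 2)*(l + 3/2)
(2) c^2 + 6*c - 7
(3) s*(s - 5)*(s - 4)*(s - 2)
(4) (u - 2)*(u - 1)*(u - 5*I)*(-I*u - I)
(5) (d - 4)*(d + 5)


(1) = l^4 - 23*l^3/2 + 53*l^2/2 + 21*l - 72
(2) = (c - 1)*(c + 7)
(3) = s^4 - 11*s^3 + 38*s^2 - 40*s
(4) = -I*u^4 - 5*u^3 + 2*I*u^3 + 10*u^2 + I*u^2 + 5*u - 2*I*u - 10
(5) = d^2 + d - 20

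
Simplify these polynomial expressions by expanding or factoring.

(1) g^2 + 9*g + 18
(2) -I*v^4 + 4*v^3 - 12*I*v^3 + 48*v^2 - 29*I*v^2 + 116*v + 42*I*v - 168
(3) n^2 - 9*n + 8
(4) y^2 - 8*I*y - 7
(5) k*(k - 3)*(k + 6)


(1) = (g + 3)*(g + 6)
(2) = (v + 6)*(v + 7)*(v + 4*I)*(-I*v + I)
(3) = (n - 8)*(n - 1)
(4) = (y - 7*I)*(y - I)
(5) = k^3 + 3*k^2 - 18*k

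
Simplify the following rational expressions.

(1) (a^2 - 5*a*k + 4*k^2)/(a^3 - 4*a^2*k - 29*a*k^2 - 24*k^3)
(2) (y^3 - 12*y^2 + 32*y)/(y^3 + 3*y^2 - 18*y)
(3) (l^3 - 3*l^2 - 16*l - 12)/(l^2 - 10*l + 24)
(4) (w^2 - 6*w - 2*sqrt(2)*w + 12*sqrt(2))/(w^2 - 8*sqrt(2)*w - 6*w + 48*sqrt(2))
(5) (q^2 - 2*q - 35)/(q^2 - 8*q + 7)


(1) = (a^2 - 5*a*k + 4*k^2)/(a^3 - 4*a^2*k - 29*a*k^2 - 24*k^3)
(2) = (y^2 - 12*y + 32)/(y^2 + 3*y - 18)
(3) = (l^2 + 3*l + 2)/(l - 4)
(4) = (w - 2*sqrt(2))/(w - 8*sqrt(2))
(5) = (q + 5)/(q - 1)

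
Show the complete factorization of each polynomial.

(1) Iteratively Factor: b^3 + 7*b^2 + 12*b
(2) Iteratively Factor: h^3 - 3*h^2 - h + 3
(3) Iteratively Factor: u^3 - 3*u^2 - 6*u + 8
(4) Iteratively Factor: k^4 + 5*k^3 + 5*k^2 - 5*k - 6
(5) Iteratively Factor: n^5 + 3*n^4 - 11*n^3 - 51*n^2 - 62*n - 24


(1) = (b + 3)*(b^2 + 4*b) = b*(b + 3)*(b + 4)
(2) = (h + 1)*(h^2 - 4*h + 3) = (h - 3)*(h + 1)*(h - 1)
(3) = (u - 1)*(u^2 - 2*u - 8) = (u - 4)*(u - 1)*(u + 2)
(4) = (k + 2)*(k^3 + 3*k^2 - k - 3) = (k + 2)*(k + 3)*(k^2 - 1) = (k - 1)*(k + 2)*(k + 3)*(k + 1)
(5) = (n + 3)*(n^4 - 11*n^2 - 18*n - 8) = (n + 1)*(n + 3)*(n^3 - n^2 - 10*n - 8) = (n + 1)^2*(n + 3)*(n^2 - 2*n - 8) = (n - 4)*(n + 1)^2*(n + 3)*(n + 2)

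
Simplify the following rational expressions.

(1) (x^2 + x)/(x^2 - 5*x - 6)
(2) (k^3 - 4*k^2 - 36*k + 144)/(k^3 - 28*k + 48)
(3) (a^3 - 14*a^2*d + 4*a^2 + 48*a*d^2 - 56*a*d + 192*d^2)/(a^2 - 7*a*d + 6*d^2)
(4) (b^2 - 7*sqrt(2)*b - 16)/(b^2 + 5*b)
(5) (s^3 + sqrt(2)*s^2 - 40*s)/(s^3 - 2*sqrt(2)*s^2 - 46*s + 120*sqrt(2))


(1) = x/(x - 6)
(2) = (k - 6)/(k - 2)
(3) = (a^2 - 8*a*d + 4*a - 32*d)/(a - d)
(4) = (b^2 - 7*sqrt(2)*b - 16)/(b^2 + 5*b)
(5) = s/(s - 3*sqrt(2))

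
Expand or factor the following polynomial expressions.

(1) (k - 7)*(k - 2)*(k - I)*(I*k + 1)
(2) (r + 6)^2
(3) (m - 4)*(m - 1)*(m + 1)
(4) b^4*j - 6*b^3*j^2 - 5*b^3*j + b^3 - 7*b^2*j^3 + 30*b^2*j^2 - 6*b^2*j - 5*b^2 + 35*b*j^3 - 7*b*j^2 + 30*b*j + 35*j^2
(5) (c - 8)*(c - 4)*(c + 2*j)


(1) = I*k^4 + 2*k^3 - 9*I*k^3 - 18*k^2 + 13*I*k^2 + 28*k + 9*I*k - 14*I
(2) = r^2 + 12*r + 36
(3) = m^3 - 4*m^2 - m + 4
(4) = (b - 5)*(b - 7*j)*(b + j)*(b*j + 1)
(5) = c^3 + 2*c^2*j - 12*c^2 - 24*c*j + 32*c + 64*j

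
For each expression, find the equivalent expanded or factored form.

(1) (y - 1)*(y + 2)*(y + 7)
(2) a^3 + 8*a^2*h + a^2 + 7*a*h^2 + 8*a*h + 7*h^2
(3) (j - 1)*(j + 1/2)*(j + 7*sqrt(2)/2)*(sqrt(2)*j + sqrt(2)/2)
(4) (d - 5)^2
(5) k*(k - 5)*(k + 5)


(1) = y^3 + 8*y^2 + 5*y - 14
(2) = (a + 1)*(a + h)*(a + 7*h)
(3) = sqrt(2)*j^4 + 7*j^3 - 3*sqrt(2)*j^2/4 - 21*j/4 - sqrt(2)*j/4 - 7/4
(4) = d^2 - 10*d + 25
(5) = k^3 - 25*k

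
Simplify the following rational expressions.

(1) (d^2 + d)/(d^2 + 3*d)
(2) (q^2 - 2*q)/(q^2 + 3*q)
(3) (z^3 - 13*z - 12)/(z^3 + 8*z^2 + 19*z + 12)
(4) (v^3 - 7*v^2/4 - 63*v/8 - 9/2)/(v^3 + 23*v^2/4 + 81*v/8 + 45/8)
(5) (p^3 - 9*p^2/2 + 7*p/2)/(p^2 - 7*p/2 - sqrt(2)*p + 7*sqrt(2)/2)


(1) = (d + 1)/(d + 3)
(2) = (q - 2)/(q + 3)
(3) = (z - 4)/(z + 4)
(4) = (4*v^2 - 13*v - 12)/(4*v^2 + 17*v + 15)
(5) = (4*p^2 - 4*p)/(4*p - 4*sqrt(2))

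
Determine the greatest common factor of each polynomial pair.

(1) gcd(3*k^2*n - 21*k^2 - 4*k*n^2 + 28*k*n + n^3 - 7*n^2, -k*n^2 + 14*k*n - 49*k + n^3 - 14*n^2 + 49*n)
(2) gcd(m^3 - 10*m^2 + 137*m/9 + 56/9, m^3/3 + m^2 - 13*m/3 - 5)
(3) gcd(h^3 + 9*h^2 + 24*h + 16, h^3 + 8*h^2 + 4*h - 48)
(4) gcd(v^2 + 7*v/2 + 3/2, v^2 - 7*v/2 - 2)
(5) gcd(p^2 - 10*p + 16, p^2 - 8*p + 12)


(1) = gcd((-3*k + n)*(-k + n)*(n - 7), (-k + n)*(n - 7)^2) = k*n - 7*k - n^2 + 7*n
(2) = 1
(3) = gcd((h + 1)*(h + 4)^2, (h - 2)*(h + 4)*(h + 6)) = h + 4
(4) = gcd((v + 1/2)*(v + 3), (v - 4)*(v + 1/2)) = v + 1/2
(5) = gcd((p - 8)*(p - 2), (p - 6)*(p - 2)) = p - 2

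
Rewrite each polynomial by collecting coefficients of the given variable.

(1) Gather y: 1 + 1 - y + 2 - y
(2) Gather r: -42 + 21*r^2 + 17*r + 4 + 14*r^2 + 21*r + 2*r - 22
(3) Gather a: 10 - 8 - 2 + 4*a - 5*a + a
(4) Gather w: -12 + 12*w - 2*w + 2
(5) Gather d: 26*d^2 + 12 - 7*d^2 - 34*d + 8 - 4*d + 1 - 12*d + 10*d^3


(1) = 4 - 2*y
(2) = 35*r^2 + 40*r - 60
(3) = 0
(4) = 10*w - 10
(5) = 10*d^3 + 19*d^2 - 50*d + 21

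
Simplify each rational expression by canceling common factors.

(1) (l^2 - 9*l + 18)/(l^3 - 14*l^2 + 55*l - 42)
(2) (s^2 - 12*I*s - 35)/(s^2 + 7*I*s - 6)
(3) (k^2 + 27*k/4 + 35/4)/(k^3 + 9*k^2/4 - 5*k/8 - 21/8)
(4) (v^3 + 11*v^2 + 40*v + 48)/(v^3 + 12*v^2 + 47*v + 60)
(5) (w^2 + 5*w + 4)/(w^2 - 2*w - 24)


(1) = (l - 3)/(l^2 - 8*l + 7)
(2) = (s^2 - 12*I*s - 35)/(s^2 + 7*I*s - 6)
(3) = (2*k + 10)/(2*k^2 + k - 3)
(4) = (v + 4)/(v + 5)
(5) = (w + 1)/(w - 6)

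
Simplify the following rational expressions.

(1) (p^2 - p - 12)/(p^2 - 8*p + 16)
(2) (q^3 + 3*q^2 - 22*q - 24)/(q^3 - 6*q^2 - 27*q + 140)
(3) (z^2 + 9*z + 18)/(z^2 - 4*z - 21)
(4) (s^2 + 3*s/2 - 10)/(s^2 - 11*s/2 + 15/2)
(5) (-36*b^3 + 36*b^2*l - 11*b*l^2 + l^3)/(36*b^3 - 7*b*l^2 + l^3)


(1) = (p + 3)/(p - 4)
(2) = (q^2 + 7*q + 6)/(q^2 - 2*q - 35)
(3) = (z + 6)/(z - 7)
(4) = (s + 4)/(s - 3)
(5) = (-2*b + l)/(2*b + l)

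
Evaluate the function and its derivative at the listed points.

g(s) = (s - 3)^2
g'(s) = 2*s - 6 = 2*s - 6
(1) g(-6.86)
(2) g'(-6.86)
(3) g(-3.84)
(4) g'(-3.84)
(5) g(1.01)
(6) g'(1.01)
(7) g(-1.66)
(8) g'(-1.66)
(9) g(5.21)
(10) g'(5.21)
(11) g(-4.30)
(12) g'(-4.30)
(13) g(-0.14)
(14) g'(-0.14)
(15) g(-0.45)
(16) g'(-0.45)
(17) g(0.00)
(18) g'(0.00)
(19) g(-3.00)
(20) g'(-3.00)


(1) = 97.22
(2) = -19.72
(3) = 46.79
(4) = -13.68
(5) = 3.96
(6) = -3.98
(7) = 21.72
(8) = -9.32
(9) = 4.88
(10) = 4.42
(11) = 53.29
(12) = -14.60
(13) = 9.86
(14) = -6.28
(15) = 11.90
(16) = -6.90
(17) = 9.00
(18) = -6.00
(19) = 36.00
(20) = -12.00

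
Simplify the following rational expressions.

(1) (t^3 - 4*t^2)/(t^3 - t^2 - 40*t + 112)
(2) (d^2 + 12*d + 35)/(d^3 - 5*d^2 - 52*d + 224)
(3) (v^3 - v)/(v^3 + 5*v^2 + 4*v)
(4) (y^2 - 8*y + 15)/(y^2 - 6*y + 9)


(1) = t^2/(t^2 + 3*t - 28)
(2) = (d + 5)/(d^2 - 12*d + 32)
(3) = (v - 1)/(v + 4)
(4) = (y - 5)/(y - 3)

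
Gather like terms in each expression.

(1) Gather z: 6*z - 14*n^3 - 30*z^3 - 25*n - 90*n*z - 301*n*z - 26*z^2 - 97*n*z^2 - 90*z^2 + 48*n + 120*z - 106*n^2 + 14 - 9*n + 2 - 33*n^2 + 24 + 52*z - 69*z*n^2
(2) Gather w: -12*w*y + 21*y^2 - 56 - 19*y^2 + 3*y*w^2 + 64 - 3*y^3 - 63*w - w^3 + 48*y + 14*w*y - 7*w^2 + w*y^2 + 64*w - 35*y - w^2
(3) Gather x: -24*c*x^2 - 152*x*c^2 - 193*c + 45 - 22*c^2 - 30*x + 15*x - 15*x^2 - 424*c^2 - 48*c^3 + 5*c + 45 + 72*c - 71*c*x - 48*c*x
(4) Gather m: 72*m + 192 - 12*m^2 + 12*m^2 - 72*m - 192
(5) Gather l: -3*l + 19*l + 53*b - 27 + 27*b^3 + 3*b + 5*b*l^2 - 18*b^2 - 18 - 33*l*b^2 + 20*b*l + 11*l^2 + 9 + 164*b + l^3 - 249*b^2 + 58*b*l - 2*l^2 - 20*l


(1) = -14*n^3 - 139*n^2 + 14*n - 30*z^3 + z^2*(-97*n - 116) + z*(-69*n^2 - 391*n + 178) + 40
(2) = -w^3 + w^2*(3*y - 8) + w*(y^2 + 2*y + 1) - 3*y^3 + 2*y^2 + 13*y + 8
(3) = -48*c^3 - 446*c^2 - 116*c + x^2*(-24*c - 15) + x*(-152*c^2 - 119*c - 15) + 90
(4) = 0
(5) = 27*b^3 - 267*b^2 + 220*b + l^3 + l^2*(5*b + 9) + l*(-33*b^2 + 78*b - 4) - 36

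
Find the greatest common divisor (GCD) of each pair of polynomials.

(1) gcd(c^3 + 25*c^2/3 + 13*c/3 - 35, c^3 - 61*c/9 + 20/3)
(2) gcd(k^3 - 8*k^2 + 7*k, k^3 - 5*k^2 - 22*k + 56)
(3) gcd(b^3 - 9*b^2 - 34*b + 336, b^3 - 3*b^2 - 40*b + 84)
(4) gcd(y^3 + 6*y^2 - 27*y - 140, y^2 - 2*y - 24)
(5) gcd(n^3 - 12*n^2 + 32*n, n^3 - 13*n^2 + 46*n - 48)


(1) = gcd((c - 5/3)*(c + 3)*(c + 7), (c - 5/3)*(c - 4/3)*(c + 3)) = c^2 + 4*c/3 - 5
(2) = gcd(k*(k - 7)*(k - 1), (k - 7)*(k - 2)*(k + 4)) = k - 7
(3) = b^2 - b - 42
(4) = gcd((y - 5)*(y + 4)*(y + 7), (y - 6)*(y + 4)) = y + 4
(5) = gcd(n*(n - 8)*(n - 4), (n - 8)*(n - 3)*(n - 2)) = n - 8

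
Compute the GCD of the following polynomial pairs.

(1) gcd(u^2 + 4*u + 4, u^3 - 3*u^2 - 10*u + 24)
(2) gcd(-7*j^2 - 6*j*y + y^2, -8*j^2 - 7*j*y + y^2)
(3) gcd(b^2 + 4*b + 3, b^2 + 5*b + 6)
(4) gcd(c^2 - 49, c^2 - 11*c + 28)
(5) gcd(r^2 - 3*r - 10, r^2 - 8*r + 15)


(1) = 1
(2) = j + y
(3) = b + 3
(4) = c - 7
(5) = r - 5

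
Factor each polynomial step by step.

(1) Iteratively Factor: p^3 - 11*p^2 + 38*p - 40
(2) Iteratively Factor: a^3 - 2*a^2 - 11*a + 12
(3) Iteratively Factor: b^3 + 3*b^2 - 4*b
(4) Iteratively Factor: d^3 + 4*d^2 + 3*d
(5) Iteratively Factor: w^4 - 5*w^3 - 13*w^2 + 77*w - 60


(1) = (p - 4)*(p^2 - 7*p + 10) = (p - 4)*(p - 2)*(p - 5)
(2) = (a - 4)*(a^2 + 2*a - 3) = (a - 4)*(a + 3)*(a - 1)
(3) = (b - 1)*(b^2 + 4*b) = (b - 1)*(b + 4)*(b)
(4) = (d + 3)*(d^2 + d) = d*(d + 3)*(d + 1)
(5) = (w - 5)*(w^3 - 13*w + 12) = (w - 5)*(w + 4)*(w^2 - 4*w + 3) = (w - 5)*(w - 3)*(w + 4)*(w - 1)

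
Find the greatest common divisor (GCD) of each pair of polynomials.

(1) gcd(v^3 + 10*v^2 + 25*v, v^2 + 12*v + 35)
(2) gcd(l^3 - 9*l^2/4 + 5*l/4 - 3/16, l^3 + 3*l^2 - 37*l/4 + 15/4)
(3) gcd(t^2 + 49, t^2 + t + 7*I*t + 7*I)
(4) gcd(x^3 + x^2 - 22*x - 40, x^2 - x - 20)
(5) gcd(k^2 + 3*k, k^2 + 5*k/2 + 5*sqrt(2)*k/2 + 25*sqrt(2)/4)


(1) = gcd(v*(v + 5)^2, (v + 5)*(v + 7)) = v + 5
(2) = l^2 - 2*l + 3/4
(3) = t + 7*I
(4) = x^2 - x - 20
(5) = 1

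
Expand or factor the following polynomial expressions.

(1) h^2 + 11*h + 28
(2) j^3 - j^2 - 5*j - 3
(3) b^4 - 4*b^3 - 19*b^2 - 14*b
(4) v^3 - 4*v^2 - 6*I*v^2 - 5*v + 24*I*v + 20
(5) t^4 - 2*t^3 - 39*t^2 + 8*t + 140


(1) = (h + 4)*(h + 7)
(2) = (j - 3)*(j + 1)^2
(3) = b*(b - 7)*(b + 1)*(b + 2)
(4) = (v - 4)*(v - 5*I)*(v - I)
(5) = (t - 7)*(t - 2)*(t + 2)*(t + 5)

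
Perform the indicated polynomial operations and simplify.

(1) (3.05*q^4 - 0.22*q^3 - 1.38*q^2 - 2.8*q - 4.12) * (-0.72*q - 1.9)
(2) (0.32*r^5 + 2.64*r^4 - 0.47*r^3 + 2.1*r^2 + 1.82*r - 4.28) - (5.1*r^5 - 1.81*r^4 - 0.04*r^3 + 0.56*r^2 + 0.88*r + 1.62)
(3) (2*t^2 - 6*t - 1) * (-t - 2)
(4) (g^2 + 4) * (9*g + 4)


(1) = -2.196*q^5 - 5.6366*q^4 + 1.4116*q^3 + 4.638*q^2 + 8.2864*q + 7.828
(2) = -4.78*r^5 + 4.45*r^4 - 0.43*r^3 + 1.54*r^2 + 0.94*r - 5.9
(3) = -2*t^3 + 2*t^2 + 13*t + 2
(4) = 9*g^3 + 4*g^2 + 36*g + 16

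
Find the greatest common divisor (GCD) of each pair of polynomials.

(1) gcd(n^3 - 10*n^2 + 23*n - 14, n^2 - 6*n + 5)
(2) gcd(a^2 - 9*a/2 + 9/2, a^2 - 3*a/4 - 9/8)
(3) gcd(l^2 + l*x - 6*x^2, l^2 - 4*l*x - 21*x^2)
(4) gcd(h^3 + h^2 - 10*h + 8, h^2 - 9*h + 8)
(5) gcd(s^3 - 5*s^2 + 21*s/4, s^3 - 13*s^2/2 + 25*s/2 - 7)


(1) = gcd((n - 7)*(n - 2)*(n - 1), (n - 5)*(n - 1)) = n - 1
(2) = gcd((a - 3)*(a - 3/2), (a - 3/2)*(a + 3/4)) = a - 3/2
(3) = l + 3*x
(4) = h - 1
(5) = s - 7/2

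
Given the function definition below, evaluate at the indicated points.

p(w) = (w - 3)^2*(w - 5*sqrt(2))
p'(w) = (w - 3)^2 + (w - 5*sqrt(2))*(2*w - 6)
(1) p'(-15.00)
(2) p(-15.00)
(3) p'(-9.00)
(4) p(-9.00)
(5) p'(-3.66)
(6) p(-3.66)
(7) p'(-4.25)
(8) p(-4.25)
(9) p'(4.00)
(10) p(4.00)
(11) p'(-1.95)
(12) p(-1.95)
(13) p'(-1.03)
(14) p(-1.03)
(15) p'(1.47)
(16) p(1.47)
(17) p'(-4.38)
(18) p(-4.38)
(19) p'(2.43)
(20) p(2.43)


(1) = 1118.56
(2) = -7151.03
(3) = 529.71
(4) = -2314.23
(5) = 187.29
(6) = -475.98
(7) = 216.72
(8) = -595.06
(9) = -5.14
(10) = -3.07
(11) = 113.81
(12) = -221.04
(13) = 81.54
(14) = -131.57
(15) = 19.48
(16) = -13.11
(17) = 223.48
(18) = -623.68
(19) = 5.62
(20) = -1.51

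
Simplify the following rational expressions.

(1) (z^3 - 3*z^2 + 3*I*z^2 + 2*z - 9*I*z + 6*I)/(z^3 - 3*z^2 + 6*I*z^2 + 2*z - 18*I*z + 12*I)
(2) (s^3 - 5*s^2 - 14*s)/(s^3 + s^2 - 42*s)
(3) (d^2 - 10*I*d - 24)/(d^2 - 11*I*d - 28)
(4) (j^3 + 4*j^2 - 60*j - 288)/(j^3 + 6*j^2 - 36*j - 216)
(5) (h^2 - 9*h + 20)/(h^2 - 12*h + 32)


(1) = (z + 3*I)/(z + 6*I)
(2) = (s^2 - 5*s - 14)/(s^2 + s - 42)
(3) = (d - 6*I)/(d - 7*I)
(4) = (j - 8)/(j - 6)
(5) = (h - 5)/(h - 8)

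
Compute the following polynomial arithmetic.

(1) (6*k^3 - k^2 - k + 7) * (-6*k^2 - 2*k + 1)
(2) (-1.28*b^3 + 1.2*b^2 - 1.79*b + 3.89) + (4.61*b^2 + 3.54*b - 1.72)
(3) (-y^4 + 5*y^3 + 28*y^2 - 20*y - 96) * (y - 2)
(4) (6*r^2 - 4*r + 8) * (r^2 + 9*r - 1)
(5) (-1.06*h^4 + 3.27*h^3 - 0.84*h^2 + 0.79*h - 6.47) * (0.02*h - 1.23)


(1) = -36*k^5 - 6*k^4 + 14*k^3 - 41*k^2 - 15*k + 7
(2) = -1.28*b^3 + 5.81*b^2 + 1.75*b + 2.17
(3) = -y^5 + 7*y^4 + 18*y^3 - 76*y^2 - 56*y + 192
(4) = 6*r^4 + 50*r^3 - 34*r^2 + 76*r - 8
(5) = -0.0212*h^5 + 1.3692*h^4 - 4.0389*h^3 + 1.049*h^2 - 1.1011*h + 7.9581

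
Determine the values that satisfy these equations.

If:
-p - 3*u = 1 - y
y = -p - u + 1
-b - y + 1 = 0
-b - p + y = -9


Then:
b = 5/2
p = 5
u = -5/2
y = -3/2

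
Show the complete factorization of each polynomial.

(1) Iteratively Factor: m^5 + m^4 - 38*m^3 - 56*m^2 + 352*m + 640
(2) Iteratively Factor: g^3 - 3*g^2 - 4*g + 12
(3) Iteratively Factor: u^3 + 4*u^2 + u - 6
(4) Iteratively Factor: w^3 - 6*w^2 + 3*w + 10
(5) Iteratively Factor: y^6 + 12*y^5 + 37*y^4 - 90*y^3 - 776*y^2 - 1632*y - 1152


(1) = (m + 4)*(m^4 - 3*m^3 - 26*m^2 + 48*m + 160) = (m + 4)^2*(m^3 - 7*m^2 + 2*m + 40) = (m - 5)*(m + 4)^2*(m^2 - 2*m - 8) = (m - 5)*(m + 2)*(m + 4)^2*(m - 4)
(2) = (g - 3)*(g^2 - 4) = (g - 3)*(g - 2)*(g + 2)
(3) = (u - 1)*(u^2 + 5*u + 6) = (u - 1)*(u + 3)*(u + 2)
(4) = (w + 1)*(w^2 - 7*w + 10) = (w - 5)*(w + 1)*(w - 2)
(5) = (y + 3)*(y^5 + 9*y^4 + 10*y^3 - 120*y^2 - 416*y - 384) = (y + 3)*(y + 4)*(y^4 + 5*y^3 - 10*y^2 - 80*y - 96) = (y - 4)*(y + 3)*(y + 4)*(y^3 + 9*y^2 + 26*y + 24) = (y - 4)*(y + 3)^2*(y + 4)*(y^2 + 6*y + 8) = (y - 4)*(y + 3)^2*(y + 4)^2*(y + 2)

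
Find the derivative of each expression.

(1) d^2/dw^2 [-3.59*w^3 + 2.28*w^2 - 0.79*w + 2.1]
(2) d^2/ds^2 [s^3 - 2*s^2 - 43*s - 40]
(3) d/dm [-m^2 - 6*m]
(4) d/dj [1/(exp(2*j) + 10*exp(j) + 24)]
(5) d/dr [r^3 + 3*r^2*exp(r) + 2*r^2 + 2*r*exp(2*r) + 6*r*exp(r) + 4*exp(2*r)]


(1) = 4.56 - 21.54*w
(2) = 6*s - 4
(3) = -2*m - 6
(4) = 2*(-exp(j) - 5)*exp(j)/(exp(2*j) + 10*exp(j) + 24)^2
(5) = 3*r^2*exp(r) + 3*r^2 + 4*r*exp(2*r) + 12*r*exp(r) + 4*r + 10*exp(2*r) + 6*exp(r)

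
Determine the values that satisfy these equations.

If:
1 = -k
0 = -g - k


Then:
g = 1
k = -1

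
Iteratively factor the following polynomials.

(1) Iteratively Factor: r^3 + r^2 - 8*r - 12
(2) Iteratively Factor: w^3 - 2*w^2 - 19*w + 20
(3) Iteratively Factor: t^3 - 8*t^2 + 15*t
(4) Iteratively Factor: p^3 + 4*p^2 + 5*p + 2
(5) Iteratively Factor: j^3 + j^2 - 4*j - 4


(1) = (r + 2)*(r^2 - r - 6) = (r + 2)^2*(r - 3)
(2) = (w + 4)*(w^2 - 6*w + 5) = (w - 1)*(w + 4)*(w - 5)
(3) = (t - 5)*(t^2 - 3*t) = (t - 5)*(t - 3)*(t)
(4) = (p + 1)*(p^2 + 3*p + 2) = (p + 1)*(p + 2)*(p + 1)
(5) = (j - 2)*(j^2 + 3*j + 2) = (j - 2)*(j + 1)*(j + 2)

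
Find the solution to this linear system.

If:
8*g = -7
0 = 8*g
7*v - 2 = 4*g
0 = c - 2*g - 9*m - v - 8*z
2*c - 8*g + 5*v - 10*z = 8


Then:
No Solution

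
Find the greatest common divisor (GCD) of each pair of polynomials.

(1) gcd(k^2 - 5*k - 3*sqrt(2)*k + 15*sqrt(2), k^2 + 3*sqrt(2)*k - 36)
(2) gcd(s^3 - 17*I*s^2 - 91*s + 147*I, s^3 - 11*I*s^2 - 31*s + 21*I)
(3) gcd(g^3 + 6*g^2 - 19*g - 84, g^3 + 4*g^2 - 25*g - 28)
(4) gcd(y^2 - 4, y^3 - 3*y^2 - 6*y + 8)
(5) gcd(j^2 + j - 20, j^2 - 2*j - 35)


(1) = k - 3*sqrt(2)
(2) = gcd((s - 7*I)^2*(s - 3*I), (s - 7*I)*(s - 3*I)*(s - I)) = s^2 - 10*I*s - 21
(3) = gcd((g - 4)*(g + 3)*(g + 7), (g - 4)*(g + 1)*(g + 7)) = g^2 + 3*g - 28
(4) = y + 2
(5) = j + 5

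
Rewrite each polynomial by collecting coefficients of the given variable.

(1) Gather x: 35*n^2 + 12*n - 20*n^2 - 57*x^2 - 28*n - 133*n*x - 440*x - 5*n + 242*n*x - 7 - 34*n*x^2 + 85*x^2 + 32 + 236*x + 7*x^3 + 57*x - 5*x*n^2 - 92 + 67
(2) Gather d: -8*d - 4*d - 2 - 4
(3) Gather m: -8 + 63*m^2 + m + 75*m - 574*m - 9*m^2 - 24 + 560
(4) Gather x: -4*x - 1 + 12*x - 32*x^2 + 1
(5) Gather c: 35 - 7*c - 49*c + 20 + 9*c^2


(1) = 15*n^2 - 21*n + 7*x^3 + x^2*(28 - 34*n) + x*(-5*n^2 + 109*n - 147)
(2) = -12*d - 6
(3) = 54*m^2 - 498*m + 528
(4) = -32*x^2 + 8*x
(5) = 9*c^2 - 56*c + 55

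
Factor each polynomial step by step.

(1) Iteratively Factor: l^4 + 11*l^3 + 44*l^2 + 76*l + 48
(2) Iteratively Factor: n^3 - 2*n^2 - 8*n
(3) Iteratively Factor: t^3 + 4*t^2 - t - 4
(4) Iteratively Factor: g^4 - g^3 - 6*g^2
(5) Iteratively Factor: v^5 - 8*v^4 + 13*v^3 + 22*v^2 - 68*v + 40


(1) = (l + 2)*(l^3 + 9*l^2 + 26*l + 24) = (l + 2)*(l + 3)*(l^2 + 6*l + 8) = (l + 2)*(l + 3)*(l + 4)*(l + 2)
(2) = (n + 2)*(n^2 - 4*n) = n*(n + 2)*(n - 4)
(3) = (t + 4)*(t^2 - 1) = (t + 1)*(t + 4)*(t - 1)
(4) = (g)*(g^3 - g^2 - 6*g) = g*(g + 2)*(g^2 - 3*g) = g^2*(g + 2)*(g - 3)
(5) = (v - 2)*(v^4 - 6*v^3 + v^2 + 24*v - 20) = (v - 5)*(v - 2)*(v^3 - v^2 - 4*v + 4) = (v - 5)*(v - 2)^2*(v^2 + v - 2) = (v - 5)*(v - 2)^2*(v - 1)*(v + 2)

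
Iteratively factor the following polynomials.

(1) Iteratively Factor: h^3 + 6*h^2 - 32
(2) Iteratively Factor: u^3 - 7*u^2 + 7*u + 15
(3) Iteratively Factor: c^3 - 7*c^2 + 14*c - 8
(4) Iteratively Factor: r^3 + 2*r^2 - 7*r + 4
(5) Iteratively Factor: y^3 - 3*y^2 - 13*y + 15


(1) = (h + 4)*(h^2 + 2*h - 8) = (h + 4)^2*(h - 2)
(2) = (u + 1)*(u^2 - 8*u + 15) = (u - 3)*(u + 1)*(u - 5)
(3) = (c - 2)*(c^2 - 5*c + 4) = (c - 4)*(c - 2)*(c - 1)
(4) = (r - 1)*(r^2 + 3*r - 4) = (r - 1)^2*(r + 4)
(5) = (y - 1)*(y^2 - 2*y - 15) = (y - 1)*(y + 3)*(y - 5)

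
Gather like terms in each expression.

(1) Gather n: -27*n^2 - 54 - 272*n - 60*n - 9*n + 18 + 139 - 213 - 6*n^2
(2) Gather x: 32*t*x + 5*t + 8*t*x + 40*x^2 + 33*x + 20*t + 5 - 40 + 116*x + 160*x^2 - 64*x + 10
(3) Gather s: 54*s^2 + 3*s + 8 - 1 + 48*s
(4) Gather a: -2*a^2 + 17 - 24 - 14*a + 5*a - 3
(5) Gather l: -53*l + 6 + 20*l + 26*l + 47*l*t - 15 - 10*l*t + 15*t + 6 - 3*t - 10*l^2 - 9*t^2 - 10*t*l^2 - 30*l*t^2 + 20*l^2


(1) = -33*n^2 - 341*n - 110
(2) = 25*t + 200*x^2 + x*(40*t + 85) - 25
(3) = 54*s^2 + 51*s + 7
(4) = -2*a^2 - 9*a - 10
(5) = l^2*(10 - 10*t) + l*(-30*t^2 + 37*t - 7) - 9*t^2 + 12*t - 3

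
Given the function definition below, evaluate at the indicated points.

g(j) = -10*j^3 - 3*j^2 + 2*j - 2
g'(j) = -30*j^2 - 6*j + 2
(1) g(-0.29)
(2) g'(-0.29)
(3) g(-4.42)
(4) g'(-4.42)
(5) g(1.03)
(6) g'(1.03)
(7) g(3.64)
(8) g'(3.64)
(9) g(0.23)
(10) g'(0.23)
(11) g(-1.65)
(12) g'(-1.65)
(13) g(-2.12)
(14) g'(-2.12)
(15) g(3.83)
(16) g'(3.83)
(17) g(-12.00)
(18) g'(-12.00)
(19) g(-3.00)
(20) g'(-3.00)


(1) = -2.59
(2) = 1.22
(3) = 794.06
(4) = -557.57
(5) = -14.05
(6) = -36.01
(7) = -516.75
(8) = -417.33
(9) = -1.82
(10) = -0.97
(11) = 31.45
(12) = -69.78
(13) = 75.56
(14) = -120.11
(15) = -600.17
(16) = -461.05
(17) = 16822.00
(18) = -4246.00
(19) = 235.00
(20) = -250.00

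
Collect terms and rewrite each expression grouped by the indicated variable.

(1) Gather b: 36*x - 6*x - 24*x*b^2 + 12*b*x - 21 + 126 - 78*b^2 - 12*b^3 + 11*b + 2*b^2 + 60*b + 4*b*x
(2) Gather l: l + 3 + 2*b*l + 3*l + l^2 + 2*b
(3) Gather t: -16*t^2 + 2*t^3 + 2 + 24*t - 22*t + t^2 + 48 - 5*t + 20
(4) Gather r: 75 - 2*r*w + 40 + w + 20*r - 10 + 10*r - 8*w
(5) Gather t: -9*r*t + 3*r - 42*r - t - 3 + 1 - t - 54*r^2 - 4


(1) = -12*b^3 + b^2*(-24*x - 76) + b*(16*x + 71) + 30*x + 105
(2) = 2*b + l^2 + l*(2*b + 4) + 3
(3) = 2*t^3 - 15*t^2 - 3*t + 70
(4) = r*(30 - 2*w) - 7*w + 105
(5) = -54*r^2 - 39*r + t*(-9*r - 2) - 6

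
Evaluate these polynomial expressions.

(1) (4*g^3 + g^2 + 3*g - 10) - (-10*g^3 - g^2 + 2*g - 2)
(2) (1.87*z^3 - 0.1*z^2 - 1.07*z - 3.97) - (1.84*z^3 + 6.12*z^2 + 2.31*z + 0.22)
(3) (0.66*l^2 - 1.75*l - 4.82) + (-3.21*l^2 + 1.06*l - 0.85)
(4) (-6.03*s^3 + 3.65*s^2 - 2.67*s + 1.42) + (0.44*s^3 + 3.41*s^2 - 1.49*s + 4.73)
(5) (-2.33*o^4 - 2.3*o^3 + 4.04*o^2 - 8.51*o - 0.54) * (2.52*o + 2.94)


(1) = 14*g^3 + 2*g^2 + g - 8
(2) = 0.03*z^3 - 6.22*z^2 - 3.38*z - 4.19
(3) = -2.55*l^2 - 0.69*l - 5.67
(4) = -5.59*s^3 + 7.06*s^2 - 4.16*s + 6.15
(5) = -5.8716*o^5 - 12.6462*o^4 + 3.4188*o^3 - 9.5676*o^2 - 26.3802*o - 1.5876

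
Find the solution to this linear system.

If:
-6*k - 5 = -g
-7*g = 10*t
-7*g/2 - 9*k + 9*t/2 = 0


Then:
g = 150/163
k = -665/978
t = -105/163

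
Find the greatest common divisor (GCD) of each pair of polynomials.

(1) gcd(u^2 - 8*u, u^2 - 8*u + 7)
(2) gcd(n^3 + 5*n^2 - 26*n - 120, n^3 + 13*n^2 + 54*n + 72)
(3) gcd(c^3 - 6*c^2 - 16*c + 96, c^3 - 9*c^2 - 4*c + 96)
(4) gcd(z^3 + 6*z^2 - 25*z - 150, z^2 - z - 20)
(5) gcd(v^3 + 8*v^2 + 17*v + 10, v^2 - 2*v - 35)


(1) = gcd(u*(u - 8), (u - 7)*(u - 1)) = 1
(2) = gcd((n - 5)*(n + 4)*(n + 6), (n + 3)*(n + 4)*(n + 6)) = n^2 + 10*n + 24
(3) = gcd((c - 6)*(c - 4)*(c + 4), (c - 8)*(c - 4)*(c + 3)) = c - 4
(4) = z - 5
(5) = gcd((v + 1)*(v + 2)*(v + 5), (v - 7)*(v + 5)) = v + 5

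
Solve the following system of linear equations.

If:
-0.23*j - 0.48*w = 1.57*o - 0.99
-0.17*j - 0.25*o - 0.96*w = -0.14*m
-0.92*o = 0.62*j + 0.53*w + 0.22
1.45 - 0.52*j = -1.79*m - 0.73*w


Then:
j = -1.58
m = -1.22
o = 0.90
w = -0.13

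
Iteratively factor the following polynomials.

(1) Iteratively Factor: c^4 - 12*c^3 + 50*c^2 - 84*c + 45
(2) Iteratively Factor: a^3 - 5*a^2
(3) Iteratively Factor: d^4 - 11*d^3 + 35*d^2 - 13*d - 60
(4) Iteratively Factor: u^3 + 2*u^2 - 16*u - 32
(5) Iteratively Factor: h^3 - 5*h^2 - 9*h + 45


(1) = (c - 3)*(c^3 - 9*c^2 + 23*c - 15) = (c - 3)^2*(c^2 - 6*c + 5) = (c - 5)*(c - 3)^2*(c - 1)
(2) = (a)*(a^2 - 5*a) = a^2*(a - 5)
(3) = (d - 5)*(d^3 - 6*d^2 + 5*d + 12) = (d - 5)*(d - 3)*(d^2 - 3*d - 4) = (d - 5)*(d - 4)*(d - 3)*(d + 1)
(4) = (u + 4)*(u^2 - 2*u - 8) = (u - 4)*(u + 4)*(u + 2)
(5) = (h - 3)*(h^2 - 2*h - 15) = (h - 3)*(h + 3)*(h - 5)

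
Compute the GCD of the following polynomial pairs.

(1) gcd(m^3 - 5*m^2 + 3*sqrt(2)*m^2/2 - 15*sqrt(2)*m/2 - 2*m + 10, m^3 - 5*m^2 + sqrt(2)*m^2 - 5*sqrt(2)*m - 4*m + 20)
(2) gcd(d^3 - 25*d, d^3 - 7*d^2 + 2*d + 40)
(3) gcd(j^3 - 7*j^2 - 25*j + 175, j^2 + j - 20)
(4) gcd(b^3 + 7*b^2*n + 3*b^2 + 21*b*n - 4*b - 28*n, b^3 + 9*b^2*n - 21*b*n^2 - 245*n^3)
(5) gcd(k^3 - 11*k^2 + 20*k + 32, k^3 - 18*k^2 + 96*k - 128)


(1) = gcd((m - 5)*(m - sqrt(2)/2)*(m + 2*sqrt(2)), (m - 5)*(m - sqrt(2))*(m + 2*sqrt(2))) = m^2 + m*(-5 + 2*sqrt(2)) - 10*sqrt(2)
(2) = d - 5
(3) = gcd((j - 7)*(j - 5)*(j + 5), (j - 4)*(j + 5)) = j + 5
(4) = b + 7*n
(5) = gcd((k - 8)*(k - 4)*(k + 1), (k - 8)^2*(k - 2)) = k - 8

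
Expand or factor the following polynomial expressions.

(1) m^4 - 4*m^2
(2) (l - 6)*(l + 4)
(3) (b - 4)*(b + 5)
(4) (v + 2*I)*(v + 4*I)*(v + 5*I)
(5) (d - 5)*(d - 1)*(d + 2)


(1) = m^2*(m - 2)*(m + 2)
(2) = l^2 - 2*l - 24
(3) = b^2 + b - 20
(4) = v^3 + 11*I*v^2 - 38*v - 40*I
(5) = d^3 - 4*d^2 - 7*d + 10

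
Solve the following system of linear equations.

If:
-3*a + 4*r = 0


Then:
a = 4*r/3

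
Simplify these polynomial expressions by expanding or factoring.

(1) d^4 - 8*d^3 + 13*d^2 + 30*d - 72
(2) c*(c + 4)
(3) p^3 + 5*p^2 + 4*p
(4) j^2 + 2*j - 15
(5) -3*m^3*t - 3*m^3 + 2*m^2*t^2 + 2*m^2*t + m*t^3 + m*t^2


(1) = (d - 4)*(d - 3)^2*(d + 2)
(2) = c^2 + 4*c
(3) = p*(p + 1)*(p + 4)
(4) = (j - 3)*(j + 5)
(5) = (-m + t)*(3*m + t)*(m*t + m)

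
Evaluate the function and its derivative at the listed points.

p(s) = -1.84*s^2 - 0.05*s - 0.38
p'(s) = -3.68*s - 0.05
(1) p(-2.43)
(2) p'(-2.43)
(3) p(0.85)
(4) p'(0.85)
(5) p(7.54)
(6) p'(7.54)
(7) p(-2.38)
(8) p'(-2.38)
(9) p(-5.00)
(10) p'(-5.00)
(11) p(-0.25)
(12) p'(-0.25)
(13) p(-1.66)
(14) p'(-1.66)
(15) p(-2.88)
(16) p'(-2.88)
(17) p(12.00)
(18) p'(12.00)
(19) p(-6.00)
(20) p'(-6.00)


(1) = -11.12
(2) = 8.89
(3) = -1.75
(4) = -3.18
(5) = -105.36
(6) = -27.80
(7) = -10.68
(8) = 8.71
(9) = -46.13
(10) = 18.35
(11) = -0.48
(12) = 0.87
(13) = -5.37
(14) = 6.06
(15) = -15.50
(16) = 10.55
(17) = -265.94
(18) = -44.21
(19) = -66.32
(20) = 22.03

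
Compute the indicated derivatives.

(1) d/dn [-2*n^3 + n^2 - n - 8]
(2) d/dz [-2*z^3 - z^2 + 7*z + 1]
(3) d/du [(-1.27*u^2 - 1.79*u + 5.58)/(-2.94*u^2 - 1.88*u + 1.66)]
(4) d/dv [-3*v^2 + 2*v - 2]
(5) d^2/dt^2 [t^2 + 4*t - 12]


(1) = -6*n^2 + 2*n - 1
(2) = -6*z^2 - 2*z + 7
(3) = (-2.875*u^2 + 28.594*u + 7.519)/(8.6436*u^4 + 11.0544*u^3 - 6.2264*u^2 - 6.2416*u + 2.7556)
(4) = 2 - 6*v
(5) = 2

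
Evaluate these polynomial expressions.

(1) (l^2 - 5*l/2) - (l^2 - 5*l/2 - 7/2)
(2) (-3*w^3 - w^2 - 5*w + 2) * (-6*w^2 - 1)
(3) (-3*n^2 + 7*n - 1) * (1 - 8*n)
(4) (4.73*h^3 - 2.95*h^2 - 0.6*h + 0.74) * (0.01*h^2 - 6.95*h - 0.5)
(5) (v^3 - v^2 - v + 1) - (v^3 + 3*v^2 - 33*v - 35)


(1) = 7/2
(2) = 18*w^5 + 6*w^4 + 33*w^3 - 11*w^2 + 5*w - 2
(3) = 24*n^3 - 59*n^2 + 15*n - 1
(4) = 0.0473*h^5 - 32.903*h^4 + 18.1315*h^3 + 5.6524*h^2 - 4.843*h - 0.37
(5) = -4*v^2 + 32*v + 36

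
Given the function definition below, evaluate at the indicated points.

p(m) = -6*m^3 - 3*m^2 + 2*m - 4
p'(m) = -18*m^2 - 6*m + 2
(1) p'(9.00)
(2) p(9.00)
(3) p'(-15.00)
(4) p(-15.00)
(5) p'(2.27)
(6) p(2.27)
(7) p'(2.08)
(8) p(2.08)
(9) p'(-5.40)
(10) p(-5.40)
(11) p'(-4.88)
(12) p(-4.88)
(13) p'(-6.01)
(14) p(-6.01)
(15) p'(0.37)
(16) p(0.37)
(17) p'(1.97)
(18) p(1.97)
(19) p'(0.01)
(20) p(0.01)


(1) = -1510.00
(2) = -4603.00
(3) = -3958.00
(4) = 19541.00
(5) = -104.37
(6) = -85.10
(7) = -88.36
(8) = -66.81
(9) = -490.48
(10) = 842.50
(11) = -397.38
(12) = 612.08
(13) = -612.10
(14) = 1178.11
(15) = -2.68
(16) = -3.97
(17) = -79.68
(18) = -57.57
(19) = 1.94
(20) = -3.98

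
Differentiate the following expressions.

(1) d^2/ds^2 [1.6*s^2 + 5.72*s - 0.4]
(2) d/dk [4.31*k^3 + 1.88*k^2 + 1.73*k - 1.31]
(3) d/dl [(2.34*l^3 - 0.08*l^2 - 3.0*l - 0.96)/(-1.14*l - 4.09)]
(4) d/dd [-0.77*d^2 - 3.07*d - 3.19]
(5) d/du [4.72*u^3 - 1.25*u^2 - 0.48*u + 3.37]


(1) = 3.20000000000000
(2) = 12.93*k^2 + 3.76*k + 1.73
(3) = (-5.3352*l^3 - 28.6206*l^2 + 0.6544*l + 11.1756)/(1.2996*l^2 + 9.3252*l + 16.7281)
(4) = -1.54*d - 3.07
(5) = 14.16*u^2 - 2.5*u - 0.48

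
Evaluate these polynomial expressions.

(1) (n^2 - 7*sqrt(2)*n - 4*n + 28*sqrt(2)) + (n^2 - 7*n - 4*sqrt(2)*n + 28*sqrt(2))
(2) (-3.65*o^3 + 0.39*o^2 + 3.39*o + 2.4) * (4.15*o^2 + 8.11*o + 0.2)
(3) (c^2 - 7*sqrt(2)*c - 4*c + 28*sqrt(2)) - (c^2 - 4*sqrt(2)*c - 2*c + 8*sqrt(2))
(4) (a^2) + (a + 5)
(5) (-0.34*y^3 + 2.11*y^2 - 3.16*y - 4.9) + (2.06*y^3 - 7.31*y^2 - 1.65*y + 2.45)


(1) = 2*n^2 - 11*sqrt(2)*n - 11*n + 56*sqrt(2)
(2) = -15.1475*o^5 - 27.983*o^4 + 16.5014*o^3 + 37.5309*o^2 + 20.142*o + 0.48
(3) = -3*sqrt(2)*c - 2*c + 20*sqrt(2)
(4) = a^2 + a + 5
(5) = 1.72*y^3 - 5.2*y^2 - 4.81*y - 2.45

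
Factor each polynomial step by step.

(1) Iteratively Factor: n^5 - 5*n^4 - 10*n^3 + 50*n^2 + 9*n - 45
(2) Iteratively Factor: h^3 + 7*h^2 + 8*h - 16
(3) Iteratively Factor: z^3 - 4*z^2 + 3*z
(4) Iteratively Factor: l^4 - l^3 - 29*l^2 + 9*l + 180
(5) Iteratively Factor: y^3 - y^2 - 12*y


(1) = (n + 1)*(n^4 - 6*n^3 - 4*n^2 + 54*n - 45) = (n - 3)*(n + 1)*(n^3 - 3*n^2 - 13*n + 15) = (n - 3)*(n + 1)*(n + 3)*(n^2 - 6*n + 5) = (n - 3)*(n - 1)*(n + 1)*(n + 3)*(n - 5)
(2) = (h + 4)*(h^2 + 3*h - 4) = (h + 4)^2*(h - 1)
(3) = (z)*(z^2 - 4*z + 3) = z*(z - 1)*(z - 3)
(4) = (l + 4)*(l^3 - 5*l^2 - 9*l + 45) = (l - 3)*(l + 4)*(l^2 - 2*l - 15) = (l - 3)*(l + 3)*(l + 4)*(l - 5)
(5) = (y - 4)*(y^2 + 3*y) = y*(y - 4)*(y + 3)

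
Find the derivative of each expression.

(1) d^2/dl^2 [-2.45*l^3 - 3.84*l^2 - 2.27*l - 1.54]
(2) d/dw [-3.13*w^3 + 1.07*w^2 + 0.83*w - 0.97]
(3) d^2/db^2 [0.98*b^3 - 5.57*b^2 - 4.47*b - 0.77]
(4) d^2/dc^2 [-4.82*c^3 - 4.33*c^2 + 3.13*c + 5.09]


(1) = -14.7*l - 7.68
(2) = -9.39*w^2 + 2.14*w + 0.83
(3) = 5.88*b - 11.14
(4) = -28.92*c - 8.66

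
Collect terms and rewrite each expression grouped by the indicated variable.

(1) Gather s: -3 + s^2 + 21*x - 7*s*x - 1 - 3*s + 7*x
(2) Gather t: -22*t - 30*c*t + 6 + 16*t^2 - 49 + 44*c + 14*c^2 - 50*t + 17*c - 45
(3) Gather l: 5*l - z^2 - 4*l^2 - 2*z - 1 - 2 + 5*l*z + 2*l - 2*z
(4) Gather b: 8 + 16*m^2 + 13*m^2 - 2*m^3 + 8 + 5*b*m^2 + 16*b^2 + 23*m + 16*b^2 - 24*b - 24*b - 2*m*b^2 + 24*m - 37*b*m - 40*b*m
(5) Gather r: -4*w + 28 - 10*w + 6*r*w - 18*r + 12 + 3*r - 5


(1) = s^2 + s*(-7*x - 3) + 28*x - 4
(2) = 14*c^2 + 61*c + 16*t^2 + t*(-30*c - 72) - 88
(3) = -4*l^2 + l*(5*z + 7) - z^2 - 4*z - 3
(4) = b^2*(32 - 2*m) + b*(5*m^2 - 77*m - 48) - 2*m^3 + 29*m^2 + 47*m + 16
(5) = r*(6*w - 15) - 14*w + 35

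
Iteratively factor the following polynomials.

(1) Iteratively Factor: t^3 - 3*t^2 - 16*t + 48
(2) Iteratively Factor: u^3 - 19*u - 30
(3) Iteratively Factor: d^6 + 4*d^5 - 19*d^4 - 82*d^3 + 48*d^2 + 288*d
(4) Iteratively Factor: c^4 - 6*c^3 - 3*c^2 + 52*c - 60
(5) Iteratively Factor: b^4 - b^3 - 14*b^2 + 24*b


(1) = (t + 4)*(t^2 - 7*t + 12) = (t - 4)*(t + 4)*(t - 3)
(2) = (u + 3)*(u^2 - 3*u - 10) = (u - 5)*(u + 3)*(u + 2)
(3) = (d + 4)*(d^5 - 19*d^3 - 6*d^2 + 72*d) = d*(d + 4)*(d^4 - 19*d^2 - 6*d + 72) = d*(d + 3)*(d + 4)*(d^3 - 3*d^2 - 10*d + 24) = d*(d - 2)*(d + 3)*(d + 4)*(d^2 - d - 12) = d*(d - 4)*(d - 2)*(d + 3)*(d + 4)*(d + 3)
(4) = (c + 3)*(c^3 - 9*c^2 + 24*c - 20) = (c - 2)*(c + 3)*(c^2 - 7*c + 10) = (c - 5)*(c - 2)*(c + 3)*(c - 2)
(5) = (b)*(b^3 - b^2 - 14*b + 24) = b*(b + 4)*(b^2 - 5*b + 6) = b*(b - 3)*(b + 4)*(b - 2)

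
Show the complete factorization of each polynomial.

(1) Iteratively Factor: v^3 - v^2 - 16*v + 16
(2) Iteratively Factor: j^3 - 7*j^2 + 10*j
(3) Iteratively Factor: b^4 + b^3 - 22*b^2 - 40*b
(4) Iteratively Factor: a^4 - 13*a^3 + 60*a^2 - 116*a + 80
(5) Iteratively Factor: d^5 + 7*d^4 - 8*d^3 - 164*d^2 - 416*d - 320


(1) = (v - 4)*(v^2 + 3*v - 4) = (v - 4)*(v - 1)*(v + 4)
(2) = (j - 2)*(j^2 - 5*j) = (j - 5)*(j - 2)*(j)
(3) = (b)*(b^3 + b^2 - 22*b - 40) = b*(b - 5)*(b^2 + 6*b + 8) = b*(b - 5)*(b + 4)*(b + 2)
(4) = (a - 5)*(a^3 - 8*a^2 + 20*a - 16) = (a - 5)*(a - 2)*(a^2 - 6*a + 8) = (a - 5)*(a - 4)*(a - 2)*(a - 2)
(5) = (d + 2)*(d^4 + 5*d^3 - 18*d^2 - 128*d - 160) = (d + 2)*(d + 4)*(d^3 + d^2 - 22*d - 40) = (d + 2)^2*(d + 4)*(d^2 - d - 20) = (d - 5)*(d + 2)^2*(d + 4)*(d + 4)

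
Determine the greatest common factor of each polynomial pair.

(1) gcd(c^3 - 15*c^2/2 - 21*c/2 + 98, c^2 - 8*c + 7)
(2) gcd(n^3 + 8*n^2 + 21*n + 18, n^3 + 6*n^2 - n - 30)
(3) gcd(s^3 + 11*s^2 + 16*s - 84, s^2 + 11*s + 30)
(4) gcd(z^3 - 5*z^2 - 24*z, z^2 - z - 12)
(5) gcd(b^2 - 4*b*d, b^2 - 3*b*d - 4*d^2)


(1) = c - 7
(2) = n + 3
(3) = s + 6
(4) = gcd(z*(z - 8)*(z + 3), (z - 4)*(z + 3)) = z + 3
(5) = b - 4*d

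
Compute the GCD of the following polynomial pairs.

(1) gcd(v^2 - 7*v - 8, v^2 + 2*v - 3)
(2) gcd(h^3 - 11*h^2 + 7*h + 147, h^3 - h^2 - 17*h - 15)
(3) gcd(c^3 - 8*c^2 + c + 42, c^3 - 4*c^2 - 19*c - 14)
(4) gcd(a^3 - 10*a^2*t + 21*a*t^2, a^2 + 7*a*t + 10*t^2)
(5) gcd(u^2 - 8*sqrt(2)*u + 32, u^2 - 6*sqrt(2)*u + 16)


(1) = gcd((v - 8)*(v + 1), (v - 1)*(v + 3)) = 1
(2) = gcd((h - 7)^2*(h + 3), (h - 5)*(h + 1)*(h + 3)) = h + 3
(3) = gcd((c - 7)*(c - 3)*(c + 2), (c - 7)*(c + 1)*(c + 2)) = c^2 - 5*c - 14
(4) = gcd(a*(a - 7*t)*(a - 3*t), (a + 2*t)*(a + 5*t)) = 1
(5) = gcd((u - 4*sqrt(2))^2, (u - 4*sqrt(2))*(u - 2*sqrt(2))) = u - 4*sqrt(2)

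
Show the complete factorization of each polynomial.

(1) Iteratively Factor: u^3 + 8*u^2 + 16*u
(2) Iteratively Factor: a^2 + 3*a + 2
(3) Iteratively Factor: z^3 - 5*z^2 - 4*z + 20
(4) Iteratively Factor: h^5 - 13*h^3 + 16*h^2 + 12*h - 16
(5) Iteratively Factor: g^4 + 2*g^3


(1) = (u + 4)*(u^2 + 4*u) = u*(u + 4)*(u + 4)
(2) = (a + 1)*(a + 2)
(3) = (z - 2)*(z^2 - 3*z - 10) = (z - 5)*(z - 2)*(z + 2)
(4) = (h - 2)*(h^4 + 2*h^3 - 9*h^2 - 2*h + 8) = (h - 2)^2*(h^3 + 4*h^2 - h - 4) = (h - 2)^2*(h - 1)*(h^2 + 5*h + 4) = (h - 2)^2*(h - 1)*(h + 4)*(h + 1)
(5) = (g)*(g^3 + 2*g^2) = g^2*(g^2 + 2*g) = g^3*(g + 2)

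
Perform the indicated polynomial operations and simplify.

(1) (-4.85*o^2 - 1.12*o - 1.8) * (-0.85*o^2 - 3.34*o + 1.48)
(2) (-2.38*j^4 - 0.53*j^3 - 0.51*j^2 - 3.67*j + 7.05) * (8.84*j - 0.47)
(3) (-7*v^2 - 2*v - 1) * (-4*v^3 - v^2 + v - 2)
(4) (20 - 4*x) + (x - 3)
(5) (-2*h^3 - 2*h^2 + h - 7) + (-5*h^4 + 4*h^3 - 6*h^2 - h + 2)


(1) = 4.1225*o^4 + 17.151*o^3 - 1.9072*o^2 + 4.3544*o - 2.664
(2) = -21.0392*j^5 - 3.5666*j^4 - 4.2593*j^3 - 32.2031*j^2 + 64.0469*j - 3.3135
(3) = 28*v^5 + 15*v^4 - v^3 + 13*v^2 + 3*v + 2
(4) = 17 - 3*x
(5) = -5*h^4 + 2*h^3 - 8*h^2 - 5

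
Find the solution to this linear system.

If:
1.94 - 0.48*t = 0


Then:
t = 4.04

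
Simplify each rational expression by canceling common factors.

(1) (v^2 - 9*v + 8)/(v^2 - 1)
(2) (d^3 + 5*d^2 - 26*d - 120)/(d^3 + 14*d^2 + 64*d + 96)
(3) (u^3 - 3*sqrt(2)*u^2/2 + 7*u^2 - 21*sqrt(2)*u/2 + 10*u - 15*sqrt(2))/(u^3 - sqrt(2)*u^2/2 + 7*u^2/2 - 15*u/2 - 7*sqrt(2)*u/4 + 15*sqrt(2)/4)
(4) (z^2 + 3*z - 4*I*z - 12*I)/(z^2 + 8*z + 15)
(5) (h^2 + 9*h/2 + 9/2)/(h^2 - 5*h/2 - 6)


(1) = (v - 8)/(v + 1)
(2) = (d - 5)/(d + 4)
(3) = (8*u^2 + u*(16 - 12*sqrt(2)) - 24*sqrt(2))/(8*u^2 + u*(-12 - 4*sqrt(2)) + 6*sqrt(2))
(4) = (z - 4*I)/(z + 5)
(5) = (h + 3)/(h - 4)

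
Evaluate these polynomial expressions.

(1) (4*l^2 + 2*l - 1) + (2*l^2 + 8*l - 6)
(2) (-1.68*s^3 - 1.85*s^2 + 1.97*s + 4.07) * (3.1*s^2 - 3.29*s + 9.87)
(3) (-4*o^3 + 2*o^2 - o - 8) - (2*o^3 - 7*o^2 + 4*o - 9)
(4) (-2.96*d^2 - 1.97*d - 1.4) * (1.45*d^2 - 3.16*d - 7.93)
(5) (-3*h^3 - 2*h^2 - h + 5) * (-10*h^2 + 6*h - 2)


(1) = 6*l^2 + 10*l - 7
(2) = -5.208*s^5 - 0.2078*s^4 - 4.3881*s^3 - 12.1238*s^2 + 6.0536*s + 40.1709
(3) = -6*o^3 + 9*o^2 - 5*o + 1
(4) = -4.292*d^4 + 6.4971*d^3 + 27.668*d^2 + 20.0461*d + 11.102
(5) = 30*h^5 + 2*h^4 + 4*h^3 - 52*h^2 + 32*h - 10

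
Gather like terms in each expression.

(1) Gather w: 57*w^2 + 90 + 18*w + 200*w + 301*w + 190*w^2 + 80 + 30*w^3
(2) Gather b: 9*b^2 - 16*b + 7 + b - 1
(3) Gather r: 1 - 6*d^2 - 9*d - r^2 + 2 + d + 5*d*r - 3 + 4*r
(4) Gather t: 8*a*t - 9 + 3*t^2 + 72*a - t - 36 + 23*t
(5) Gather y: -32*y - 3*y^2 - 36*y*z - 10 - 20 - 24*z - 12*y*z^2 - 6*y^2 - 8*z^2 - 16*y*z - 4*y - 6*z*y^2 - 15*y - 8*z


(1) = 30*w^3 + 247*w^2 + 519*w + 170
(2) = 9*b^2 - 15*b + 6
(3) = -6*d^2 - 8*d - r^2 + r*(5*d + 4)
(4) = 72*a + 3*t^2 + t*(8*a + 22) - 45
(5) = y^2*(-6*z - 9) + y*(-12*z^2 - 52*z - 51) - 8*z^2 - 32*z - 30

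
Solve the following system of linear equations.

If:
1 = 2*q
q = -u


Then:
q = 1/2
u = -1/2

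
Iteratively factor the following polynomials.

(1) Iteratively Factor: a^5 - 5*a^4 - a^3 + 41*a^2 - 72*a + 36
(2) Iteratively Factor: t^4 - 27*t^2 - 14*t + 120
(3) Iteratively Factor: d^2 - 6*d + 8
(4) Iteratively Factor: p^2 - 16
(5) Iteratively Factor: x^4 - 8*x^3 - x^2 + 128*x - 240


(1) = (a - 2)*(a^4 - 3*a^3 - 7*a^2 + 27*a - 18) = (a - 2)*(a + 3)*(a^3 - 6*a^2 + 11*a - 6) = (a - 2)*(a - 1)*(a + 3)*(a^2 - 5*a + 6) = (a - 3)*(a - 2)*(a - 1)*(a + 3)*(a - 2)
(2) = (t - 2)*(t^3 + 2*t^2 - 23*t - 60) = (t - 5)*(t - 2)*(t^2 + 7*t + 12) = (t - 5)*(t - 2)*(t + 3)*(t + 4)
(3) = (d - 2)*(d - 4)
(4) = (p - 4)*(p + 4)
(5) = (x - 3)*(x^3 - 5*x^2 - 16*x + 80) = (x - 5)*(x - 3)*(x^2 - 16) = (x - 5)*(x - 4)*(x - 3)*(x + 4)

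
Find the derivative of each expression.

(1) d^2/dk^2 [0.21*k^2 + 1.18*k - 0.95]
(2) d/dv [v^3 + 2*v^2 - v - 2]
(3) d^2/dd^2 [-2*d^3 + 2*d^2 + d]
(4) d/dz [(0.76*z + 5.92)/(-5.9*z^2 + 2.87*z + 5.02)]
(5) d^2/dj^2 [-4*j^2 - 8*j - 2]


(1) = 0.420000000000000
(2) = 3*v^2 + 4*v - 1
(3) = 4 - 12*d
(4) = (4.484*z^2 + 69.856*z - 13.1752)/(34.81*z^4 - 33.866*z^3 - 50.9991*z^2 + 28.8148*z + 25.2004)
(5) = -8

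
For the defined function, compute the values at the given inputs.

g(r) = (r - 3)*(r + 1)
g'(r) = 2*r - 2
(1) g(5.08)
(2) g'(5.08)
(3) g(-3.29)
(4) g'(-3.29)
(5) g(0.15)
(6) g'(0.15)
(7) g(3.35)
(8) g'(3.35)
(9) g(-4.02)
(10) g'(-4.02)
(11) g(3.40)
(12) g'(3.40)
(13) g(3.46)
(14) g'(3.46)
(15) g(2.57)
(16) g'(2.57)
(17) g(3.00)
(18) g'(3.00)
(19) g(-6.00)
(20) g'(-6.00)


(1) = 12.65
(2) = 8.16
(3) = 14.40
(4) = -8.58
(5) = -3.28
(6) = -1.70
(7) = 1.52
(8) = 4.70
(9) = 21.20
(10) = -10.04
(11) = 1.76
(12) = 4.80
(13) = 2.05
(14) = 4.92
(15) = -1.54
(16) = 3.14
(17) = 0.00
(18) = 4.00
(19) = 45.00
(20) = -14.00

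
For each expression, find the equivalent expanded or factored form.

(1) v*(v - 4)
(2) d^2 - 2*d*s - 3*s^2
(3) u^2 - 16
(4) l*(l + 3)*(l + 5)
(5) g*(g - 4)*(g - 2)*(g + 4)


(1) = v^2 - 4*v
(2) = (d - 3*s)*(d + s)
(3) = (u - 4)*(u + 4)
(4) = l^3 + 8*l^2 + 15*l
(5) = g^4 - 2*g^3 - 16*g^2 + 32*g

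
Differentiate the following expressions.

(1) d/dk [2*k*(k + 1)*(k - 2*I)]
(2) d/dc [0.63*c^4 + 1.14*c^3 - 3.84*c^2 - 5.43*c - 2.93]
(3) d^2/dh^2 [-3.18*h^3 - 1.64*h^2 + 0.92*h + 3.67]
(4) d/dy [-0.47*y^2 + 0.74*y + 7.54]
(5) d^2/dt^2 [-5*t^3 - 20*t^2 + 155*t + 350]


(1) = 6*k^2 + k*(4 - 8*I) - 4*I
(2) = 2.52*c^3 + 3.42*c^2 - 7.68*c - 5.43
(3) = -19.08*h - 3.28
(4) = 0.74 - 0.94*y
(5) = -30*t - 40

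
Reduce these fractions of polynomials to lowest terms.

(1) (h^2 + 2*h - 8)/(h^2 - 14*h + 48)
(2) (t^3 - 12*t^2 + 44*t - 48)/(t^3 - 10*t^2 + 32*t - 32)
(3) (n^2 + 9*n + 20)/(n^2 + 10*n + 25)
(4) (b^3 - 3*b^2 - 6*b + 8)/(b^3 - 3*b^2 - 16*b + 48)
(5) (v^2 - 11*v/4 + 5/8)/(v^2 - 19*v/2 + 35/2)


(1) = (h^2 + 2*h - 8)/(h^2 - 14*h + 48)
(2) = (t - 6)/(t - 4)
(3) = (n + 4)/(n + 5)
(4) = (b^2 + b - 2)/(b^2 + b - 12)
(5) = (4*v - 1)/(4*v - 28)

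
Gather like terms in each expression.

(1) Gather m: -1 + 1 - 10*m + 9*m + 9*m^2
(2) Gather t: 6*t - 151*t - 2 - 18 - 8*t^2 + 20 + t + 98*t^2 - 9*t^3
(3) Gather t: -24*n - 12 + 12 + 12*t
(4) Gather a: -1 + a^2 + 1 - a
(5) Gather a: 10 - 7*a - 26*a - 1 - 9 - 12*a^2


(1) = 9*m^2 - m
(2) = -9*t^3 + 90*t^2 - 144*t
(3) = -24*n + 12*t
(4) = a^2 - a
(5) = -12*a^2 - 33*a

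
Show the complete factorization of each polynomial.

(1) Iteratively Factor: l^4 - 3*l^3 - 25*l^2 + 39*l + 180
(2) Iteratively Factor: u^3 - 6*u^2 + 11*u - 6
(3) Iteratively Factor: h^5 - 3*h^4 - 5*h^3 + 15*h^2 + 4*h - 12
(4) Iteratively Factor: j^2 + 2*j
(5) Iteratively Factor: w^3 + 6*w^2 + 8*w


(1) = (l - 5)*(l^3 + 2*l^2 - 15*l - 36) = (l - 5)*(l + 3)*(l^2 - l - 12) = (l - 5)*(l - 4)*(l + 3)*(l + 3)
(2) = (u - 3)*(u^2 - 3*u + 2) = (u - 3)*(u - 1)*(u - 2)
(3) = (h + 2)*(h^4 - 5*h^3 + 5*h^2 + 5*h - 6) = (h - 1)*(h + 2)*(h^3 - 4*h^2 + h + 6) = (h - 3)*(h - 1)*(h + 2)*(h^2 - h - 2) = (h - 3)*(h - 2)*(h - 1)*(h + 2)*(h + 1)
(4) = (j + 2)*(j)
(5) = (w + 2)*(w^2 + 4*w) = w*(w + 2)*(w + 4)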